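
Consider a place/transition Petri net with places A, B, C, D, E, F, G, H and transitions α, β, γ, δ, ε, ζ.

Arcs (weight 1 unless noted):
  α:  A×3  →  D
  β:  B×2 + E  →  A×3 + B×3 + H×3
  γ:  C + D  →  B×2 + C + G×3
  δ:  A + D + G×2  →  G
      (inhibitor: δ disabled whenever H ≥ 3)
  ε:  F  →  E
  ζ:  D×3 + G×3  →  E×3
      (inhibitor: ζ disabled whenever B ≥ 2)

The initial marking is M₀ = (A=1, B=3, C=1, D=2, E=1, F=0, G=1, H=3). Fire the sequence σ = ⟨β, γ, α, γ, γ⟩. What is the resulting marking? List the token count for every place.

step 1: fire β:  (A=1, B=3, C=1, D=2, E=1, F=0, G=1, H=3) → (A=4, B=4, C=1, D=2, E=0, F=0, G=1, H=6)
step 2: fire γ:  (A=4, B=4, C=1, D=2, E=0, F=0, G=1, H=6) → (A=4, B=6, C=1, D=1, E=0, F=0, G=4, H=6)
step 3: fire α:  (A=4, B=6, C=1, D=1, E=0, F=0, G=4, H=6) → (A=1, B=6, C=1, D=2, E=0, F=0, G=4, H=6)
step 4: fire γ:  (A=1, B=6, C=1, D=2, E=0, F=0, G=4, H=6) → (A=1, B=8, C=1, D=1, E=0, F=0, G=7, H=6)
step 5: fire γ:  (A=1, B=8, C=1, D=1, E=0, F=0, G=7, H=6) → (A=1, B=10, C=1, D=0, E=0, F=0, G=10, H=6)

(A=1, B=10, C=1, D=0, E=0, F=0, G=10, H=6)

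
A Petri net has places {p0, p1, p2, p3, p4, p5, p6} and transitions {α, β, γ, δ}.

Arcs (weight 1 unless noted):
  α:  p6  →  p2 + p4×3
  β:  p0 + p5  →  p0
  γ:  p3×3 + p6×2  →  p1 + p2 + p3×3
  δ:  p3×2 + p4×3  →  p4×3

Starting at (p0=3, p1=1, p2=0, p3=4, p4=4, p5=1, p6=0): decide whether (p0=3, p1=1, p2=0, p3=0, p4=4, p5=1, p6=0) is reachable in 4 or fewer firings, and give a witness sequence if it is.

YES — reachable via ⟨δ, δ⟩ (2 firings)

step 1: fire δ:  (p0=3, p1=1, p2=0, p3=4, p4=4, p5=1, p6=0) → (p0=3, p1=1, p2=0, p3=2, p4=4, p5=1, p6=0)
step 2: fire δ:  (p0=3, p1=1, p2=0, p3=2, p4=4, p5=1, p6=0) → (p0=3, p1=1, p2=0, p3=0, p4=4, p5=1, p6=0)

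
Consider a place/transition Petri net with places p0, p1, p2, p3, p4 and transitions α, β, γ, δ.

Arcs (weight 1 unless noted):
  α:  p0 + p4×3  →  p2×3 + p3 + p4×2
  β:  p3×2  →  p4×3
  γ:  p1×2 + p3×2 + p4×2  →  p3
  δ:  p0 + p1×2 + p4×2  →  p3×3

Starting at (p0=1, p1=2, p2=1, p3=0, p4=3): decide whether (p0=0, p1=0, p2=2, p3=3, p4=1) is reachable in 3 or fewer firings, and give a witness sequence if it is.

NO — not reachable within 3 firings

depth 0: 1 marking
depth 1: 3 markings reached so far
depth 2: 4 markings reached so far
depth 3: 4 markings reached so far
(frontier empty at depth 3; search complete)
target is not among the 4 markings reachable within 3 steps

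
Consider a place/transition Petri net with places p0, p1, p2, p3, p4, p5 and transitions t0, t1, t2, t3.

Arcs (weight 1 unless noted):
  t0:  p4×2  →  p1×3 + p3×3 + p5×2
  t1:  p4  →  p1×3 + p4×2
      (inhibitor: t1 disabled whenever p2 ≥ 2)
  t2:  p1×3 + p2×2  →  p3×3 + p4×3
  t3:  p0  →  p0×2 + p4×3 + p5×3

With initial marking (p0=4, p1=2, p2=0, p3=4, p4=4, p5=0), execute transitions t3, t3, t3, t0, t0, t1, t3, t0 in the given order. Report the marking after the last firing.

(p0=8, p1=14, p2=0, p3=13, p4=11, p5=18)

step 1: fire t3:  (p0=4, p1=2, p2=0, p3=4, p4=4, p5=0) → (p0=5, p1=2, p2=0, p3=4, p4=7, p5=3)
step 2: fire t3:  (p0=5, p1=2, p2=0, p3=4, p4=7, p5=3) → (p0=6, p1=2, p2=0, p3=4, p4=10, p5=6)
step 3: fire t3:  (p0=6, p1=2, p2=0, p3=4, p4=10, p5=6) → (p0=7, p1=2, p2=0, p3=4, p4=13, p5=9)
step 4: fire t0:  (p0=7, p1=2, p2=0, p3=4, p4=13, p5=9) → (p0=7, p1=5, p2=0, p3=7, p4=11, p5=11)
step 5: fire t0:  (p0=7, p1=5, p2=0, p3=7, p4=11, p5=11) → (p0=7, p1=8, p2=0, p3=10, p4=9, p5=13)
step 6: fire t1:  (p0=7, p1=8, p2=0, p3=10, p4=9, p5=13) → (p0=7, p1=11, p2=0, p3=10, p4=10, p5=13)
step 7: fire t3:  (p0=7, p1=11, p2=0, p3=10, p4=10, p5=13) → (p0=8, p1=11, p2=0, p3=10, p4=13, p5=16)
step 8: fire t0:  (p0=8, p1=11, p2=0, p3=10, p4=13, p5=16) → (p0=8, p1=14, p2=0, p3=13, p4=11, p5=18)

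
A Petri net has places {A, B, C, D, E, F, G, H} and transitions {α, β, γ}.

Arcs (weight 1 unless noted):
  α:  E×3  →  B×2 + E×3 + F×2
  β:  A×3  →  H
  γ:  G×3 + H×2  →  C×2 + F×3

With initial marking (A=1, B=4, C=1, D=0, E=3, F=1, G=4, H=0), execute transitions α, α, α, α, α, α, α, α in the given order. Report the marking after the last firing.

step 1: fire α:  (A=1, B=4, C=1, D=0, E=3, F=1, G=4, H=0) → (A=1, B=6, C=1, D=0, E=3, F=3, G=4, H=0)
step 2: fire α:  (A=1, B=6, C=1, D=0, E=3, F=3, G=4, H=0) → (A=1, B=8, C=1, D=0, E=3, F=5, G=4, H=0)
step 3: fire α:  (A=1, B=8, C=1, D=0, E=3, F=5, G=4, H=0) → (A=1, B=10, C=1, D=0, E=3, F=7, G=4, H=0)
step 4: fire α:  (A=1, B=10, C=1, D=0, E=3, F=7, G=4, H=0) → (A=1, B=12, C=1, D=0, E=3, F=9, G=4, H=0)
step 5: fire α:  (A=1, B=12, C=1, D=0, E=3, F=9, G=4, H=0) → (A=1, B=14, C=1, D=0, E=3, F=11, G=4, H=0)
step 6: fire α:  (A=1, B=14, C=1, D=0, E=3, F=11, G=4, H=0) → (A=1, B=16, C=1, D=0, E=3, F=13, G=4, H=0)
step 7: fire α:  (A=1, B=16, C=1, D=0, E=3, F=13, G=4, H=0) → (A=1, B=18, C=1, D=0, E=3, F=15, G=4, H=0)
step 8: fire α:  (A=1, B=18, C=1, D=0, E=3, F=15, G=4, H=0) → (A=1, B=20, C=1, D=0, E=3, F=17, G=4, H=0)

(A=1, B=20, C=1, D=0, E=3, F=17, G=4, H=0)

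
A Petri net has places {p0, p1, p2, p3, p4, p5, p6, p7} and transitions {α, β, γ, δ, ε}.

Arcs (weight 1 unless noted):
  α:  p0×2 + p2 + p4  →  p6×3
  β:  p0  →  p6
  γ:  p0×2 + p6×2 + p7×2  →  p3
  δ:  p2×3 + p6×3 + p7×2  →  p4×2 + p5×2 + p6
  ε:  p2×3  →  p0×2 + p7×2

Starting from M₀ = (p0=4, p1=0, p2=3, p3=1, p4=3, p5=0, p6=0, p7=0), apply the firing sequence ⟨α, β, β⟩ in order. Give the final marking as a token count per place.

step 1: fire α:  (p0=4, p1=0, p2=3, p3=1, p4=3, p5=0, p6=0, p7=0) → (p0=2, p1=0, p2=2, p3=1, p4=2, p5=0, p6=3, p7=0)
step 2: fire β:  (p0=2, p1=0, p2=2, p3=1, p4=2, p5=0, p6=3, p7=0) → (p0=1, p1=0, p2=2, p3=1, p4=2, p5=0, p6=4, p7=0)
step 3: fire β:  (p0=1, p1=0, p2=2, p3=1, p4=2, p5=0, p6=4, p7=0) → (p0=0, p1=0, p2=2, p3=1, p4=2, p5=0, p6=5, p7=0)

(p0=0, p1=0, p2=2, p3=1, p4=2, p5=0, p6=5, p7=0)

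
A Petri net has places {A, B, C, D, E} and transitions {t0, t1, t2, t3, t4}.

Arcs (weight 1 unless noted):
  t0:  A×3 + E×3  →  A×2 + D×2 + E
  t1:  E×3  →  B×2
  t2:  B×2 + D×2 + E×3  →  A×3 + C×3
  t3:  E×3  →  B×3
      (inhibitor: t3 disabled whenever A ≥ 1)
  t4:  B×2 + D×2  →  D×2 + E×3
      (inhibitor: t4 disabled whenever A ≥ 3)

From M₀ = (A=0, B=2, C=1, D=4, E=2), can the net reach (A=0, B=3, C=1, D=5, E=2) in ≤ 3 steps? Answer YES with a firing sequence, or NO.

depth 0: 1 marking
depth 1: 2 markings reached so far
depth 2: 3 markings reached so far
depth 3: 4 markings reached so far
target is not among the 4 markings reachable within 3 steps

NO — not reachable within 3 firings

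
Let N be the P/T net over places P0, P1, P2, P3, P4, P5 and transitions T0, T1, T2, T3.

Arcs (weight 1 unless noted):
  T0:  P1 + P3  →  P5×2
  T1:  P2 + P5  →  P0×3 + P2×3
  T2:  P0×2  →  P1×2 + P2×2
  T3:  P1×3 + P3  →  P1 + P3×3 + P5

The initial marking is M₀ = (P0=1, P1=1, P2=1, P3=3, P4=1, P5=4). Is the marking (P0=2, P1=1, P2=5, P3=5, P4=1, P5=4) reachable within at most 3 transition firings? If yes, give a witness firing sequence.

YES — reachable via ⟨T1, T2, T3⟩ (3 firings)

step 1: fire T1:  (P0=1, P1=1, P2=1, P3=3, P4=1, P5=4) → (P0=4, P1=1, P2=3, P3=3, P4=1, P5=3)
step 2: fire T2:  (P0=4, P1=1, P2=3, P3=3, P4=1, P5=3) → (P0=2, P1=3, P2=5, P3=3, P4=1, P5=3)
step 3: fire T3:  (P0=2, P1=3, P2=5, P3=3, P4=1, P5=3) → (P0=2, P1=1, P2=5, P3=5, P4=1, P5=4)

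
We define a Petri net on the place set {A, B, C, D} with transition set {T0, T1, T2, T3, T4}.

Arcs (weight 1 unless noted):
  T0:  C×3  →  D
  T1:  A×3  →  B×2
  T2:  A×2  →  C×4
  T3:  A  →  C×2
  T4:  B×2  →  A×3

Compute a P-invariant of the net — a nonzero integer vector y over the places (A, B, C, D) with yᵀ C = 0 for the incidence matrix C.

y = (A:2, B:3, C:1, D:3)

Incidence matrix C (rows=places, cols=transitions):
       T0   T1   T2   T3   T4
    A   0   -3   -2   -1    3
    B   0    2    0    0   -2
    C  -3    0    4    2    0
    D   1    0    0    0    0

Candidate y = [2, 3, 1, 3]; check y·C column-wise:
  col T0: 2·0 + 3·0 + 1·-3 + 3·1 = 0
  col T1: 2·-3 + 3·2 + 1·0 + 3·0 = 0
  col T2: 2·-2 + 3·0 + 1·4 + 3·0 = 0
  col T3: 2·-1 + 3·0 + 1·2 + 3·0 = 0
  col T4: 2·3 + 3·-2 + 1·0 + 3·0 = 0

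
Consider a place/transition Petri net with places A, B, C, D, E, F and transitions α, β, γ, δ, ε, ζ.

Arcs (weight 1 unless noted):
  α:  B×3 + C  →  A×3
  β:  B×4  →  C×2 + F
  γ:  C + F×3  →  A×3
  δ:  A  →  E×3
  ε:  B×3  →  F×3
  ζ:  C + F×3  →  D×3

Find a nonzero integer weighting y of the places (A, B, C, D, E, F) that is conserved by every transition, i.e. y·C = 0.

Incidence matrix C (rows=places, cols=transitions):
        α    β    γ    δ    ε    ζ
    A   3    0    3   -1    0    0
    B  -3   -4    0    0   -3    0
    C  -1    2   -1    0    0   -1
    D   0    0    0    0    0    3
    E   0    0    0    3    0    0
    F   0    1   -3    0    3   -3

Candidate y = [3, 2, 3, 3, 1, 2]; check y·C column-wise:
  col α: 3·3 + 2·-3 + 3·-1 + 3·0 + 1·0 + 2·0 = 0
  col β: 3·0 + 2·-4 + 3·2 + 3·0 + 1·0 + 2·1 = 0
  col γ: 3·3 + 2·0 + 3·-1 + 3·0 + 1·0 + 2·-3 = 0
  col δ: 3·-1 + 2·0 + 3·0 + 3·0 + 1·3 + 2·0 = 0
  col ε: 3·0 + 2·-3 + 3·0 + 3·0 + 1·0 + 2·3 = 0
  col ζ: 3·0 + 2·0 + 3·-1 + 3·3 + 1·0 + 2·-3 = 0

y = (A:3, B:2, C:3, D:3, E:1, F:2)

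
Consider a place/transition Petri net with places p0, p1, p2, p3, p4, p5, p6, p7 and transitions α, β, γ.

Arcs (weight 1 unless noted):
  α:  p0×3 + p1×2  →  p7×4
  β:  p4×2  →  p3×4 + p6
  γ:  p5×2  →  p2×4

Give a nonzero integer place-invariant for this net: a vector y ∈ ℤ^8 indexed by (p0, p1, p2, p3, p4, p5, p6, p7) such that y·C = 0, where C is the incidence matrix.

y = (p0:2, p1:-3, p2:0, p3:0, p4:0, p5:0, p6:0, p7:0)

Incidence matrix C (rows=places, cols=transitions):
        α    β    γ
   p0  -3    0    0
   p1  -2    0    0
   p2   0    0    4
   p3   0    4    0
   p4   0   -2    0
   p5   0    0   -2
   p6   0    1    0
   p7   4    0    0

Candidate y = [2, -3, 0, 0, 0, 0, 0, 0]; check y·C column-wise:
  col α: 2·-3 + -3·-2 + 0·4 = 0
  col β: 2·0 + -3·0 + 0·4 + 0·-2 + 0·1 = 0
  col γ: 2·0 + -3·0 + 0·4 + 0·-2 = 0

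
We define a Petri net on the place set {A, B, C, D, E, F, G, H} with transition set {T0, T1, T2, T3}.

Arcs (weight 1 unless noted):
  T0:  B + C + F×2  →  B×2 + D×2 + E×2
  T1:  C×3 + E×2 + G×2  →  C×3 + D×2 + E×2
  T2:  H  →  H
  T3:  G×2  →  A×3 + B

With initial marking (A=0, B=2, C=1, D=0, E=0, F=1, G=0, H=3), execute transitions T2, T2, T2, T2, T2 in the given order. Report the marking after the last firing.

(A=0, B=2, C=1, D=0, E=0, F=1, G=0, H=3)

step 1: fire T2:  (A=0, B=2, C=1, D=0, E=0, F=1, G=0, H=3) → (A=0, B=2, C=1, D=0, E=0, F=1, G=0, H=3)
step 2: fire T2:  (A=0, B=2, C=1, D=0, E=0, F=1, G=0, H=3) → (A=0, B=2, C=1, D=0, E=0, F=1, G=0, H=3)
step 3: fire T2:  (A=0, B=2, C=1, D=0, E=0, F=1, G=0, H=3) → (A=0, B=2, C=1, D=0, E=0, F=1, G=0, H=3)
step 4: fire T2:  (A=0, B=2, C=1, D=0, E=0, F=1, G=0, H=3) → (A=0, B=2, C=1, D=0, E=0, F=1, G=0, H=3)
step 5: fire T2:  (A=0, B=2, C=1, D=0, E=0, F=1, G=0, H=3) → (A=0, B=2, C=1, D=0, E=0, F=1, G=0, H=3)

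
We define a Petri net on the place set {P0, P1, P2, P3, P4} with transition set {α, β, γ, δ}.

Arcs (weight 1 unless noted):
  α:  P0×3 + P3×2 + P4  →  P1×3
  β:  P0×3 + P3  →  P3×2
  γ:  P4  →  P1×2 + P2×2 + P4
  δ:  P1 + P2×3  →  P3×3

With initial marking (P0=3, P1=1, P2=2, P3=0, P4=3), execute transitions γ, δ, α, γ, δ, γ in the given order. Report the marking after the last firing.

step 1: fire γ:  (P0=3, P1=1, P2=2, P3=0, P4=3) → (P0=3, P1=3, P2=4, P3=0, P4=3)
step 2: fire δ:  (P0=3, P1=3, P2=4, P3=0, P4=3) → (P0=3, P1=2, P2=1, P3=3, P4=3)
step 3: fire α:  (P0=3, P1=2, P2=1, P3=3, P4=3) → (P0=0, P1=5, P2=1, P3=1, P4=2)
step 4: fire γ:  (P0=0, P1=5, P2=1, P3=1, P4=2) → (P0=0, P1=7, P2=3, P3=1, P4=2)
step 5: fire δ:  (P0=0, P1=7, P2=3, P3=1, P4=2) → (P0=0, P1=6, P2=0, P3=4, P4=2)
step 6: fire γ:  (P0=0, P1=6, P2=0, P3=4, P4=2) → (P0=0, P1=8, P2=2, P3=4, P4=2)

(P0=0, P1=8, P2=2, P3=4, P4=2)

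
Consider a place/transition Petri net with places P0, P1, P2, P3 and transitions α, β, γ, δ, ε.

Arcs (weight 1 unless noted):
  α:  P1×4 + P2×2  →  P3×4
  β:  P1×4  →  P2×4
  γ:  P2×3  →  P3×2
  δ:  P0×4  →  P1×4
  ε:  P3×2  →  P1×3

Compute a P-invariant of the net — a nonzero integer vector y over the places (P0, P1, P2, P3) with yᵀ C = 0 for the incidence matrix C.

Incidence matrix C (rows=places, cols=transitions):
        α    β    γ    δ    ε
   P0   0    0    0   -4    0
   P1  -4   -4    0    4    3
   P2  -2    4   -3    0    0
   P3   4    0    2    0   -2

Candidate y = [2, 2, 2, 3]; check y·C column-wise:
  col α: 2·0 + 2·-4 + 2·-2 + 3·4 = 0
  col β: 2·0 + 2·-4 + 2·4 + 3·0 = 0
  col γ: 2·0 + 2·0 + 2·-3 + 3·2 = 0
  col δ: 2·-4 + 2·4 + 2·0 + 3·0 = 0
  col ε: 2·0 + 2·3 + 2·0 + 3·-2 = 0

y = (P0:2, P1:2, P2:2, P3:3)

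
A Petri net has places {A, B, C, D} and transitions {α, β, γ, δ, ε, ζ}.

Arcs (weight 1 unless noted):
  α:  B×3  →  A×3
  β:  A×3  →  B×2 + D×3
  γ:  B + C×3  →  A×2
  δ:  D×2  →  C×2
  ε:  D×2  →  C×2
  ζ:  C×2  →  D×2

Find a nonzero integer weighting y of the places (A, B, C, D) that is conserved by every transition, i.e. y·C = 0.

Incidence matrix C (rows=places, cols=transitions):
        α    β    γ    δ    ε    ζ
    A   3   -3    2    0    0    0
    B  -3    2   -1    0    0    0
    C   0    0   -3    2    2   -2
    D   0    3    0   -2   -2    2

Candidate y = [3, 3, 1, 1]; check y·C column-wise:
  col α: 3·3 + 3·-3 + 1·0 + 1·0 = 0
  col β: 3·-3 + 3·2 + 1·0 + 1·3 = 0
  col γ: 3·2 + 3·-1 + 1·-3 + 1·0 = 0
  col δ: 3·0 + 3·0 + 1·2 + 1·-2 = 0
  col ε: 3·0 + 3·0 + 1·2 + 1·-2 = 0
  col ζ: 3·0 + 3·0 + 1·-2 + 1·2 = 0

y = (A:3, B:3, C:1, D:1)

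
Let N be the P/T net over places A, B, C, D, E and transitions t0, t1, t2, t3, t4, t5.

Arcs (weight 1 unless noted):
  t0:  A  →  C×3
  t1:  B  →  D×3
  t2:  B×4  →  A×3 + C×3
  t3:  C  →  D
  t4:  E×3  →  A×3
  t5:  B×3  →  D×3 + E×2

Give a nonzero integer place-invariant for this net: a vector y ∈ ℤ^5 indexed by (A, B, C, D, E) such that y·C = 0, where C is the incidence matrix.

y = (A:3, B:3, C:1, D:1, E:3)

Incidence matrix C (rows=places, cols=transitions):
       t0   t1   t2   t3   t4   t5
    A  -1    0    3    0    3    0
    B   0   -1   -4    0    0   -3
    C   3    0    3   -1    0    0
    D   0    3    0    1    0    3
    E   0    0    0    0   -3    2

Candidate y = [3, 3, 1, 1, 3]; check y·C column-wise:
  col t0: 3·-1 + 3·0 + 1·3 + 1·0 + 3·0 = 0
  col t1: 3·0 + 3·-1 + 1·0 + 1·3 + 3·0 = 0
  col t2: 3·3 + 3·-4 + 1·3 + 1·0 + 3·0 = 0
  col t3: 3·0 + 3·0 + 1·-1 + 1·1 + 3·0 = 0
  col t4: 3·3 + 3·0 + 1·0 + 1·0 + 3·-3 = 0
  col t5: 3·0 + 3·-3 + 1·0 + 1·3 + 3·2 = 0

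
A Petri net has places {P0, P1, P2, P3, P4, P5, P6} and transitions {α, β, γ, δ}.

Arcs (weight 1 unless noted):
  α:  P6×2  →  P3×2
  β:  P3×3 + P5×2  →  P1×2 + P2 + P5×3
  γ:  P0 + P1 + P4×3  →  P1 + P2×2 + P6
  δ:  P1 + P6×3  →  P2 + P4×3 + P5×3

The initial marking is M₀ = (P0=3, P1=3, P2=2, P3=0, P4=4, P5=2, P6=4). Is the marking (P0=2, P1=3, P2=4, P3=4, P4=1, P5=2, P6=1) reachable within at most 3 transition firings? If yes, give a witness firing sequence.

step 1: fire α:  (P0=3, P1=3, P2=2, P3=0, P4=4, P5=2, P6=4) → (P0=3, P1=3, P2=2, P3=2, P4=4, P5=2, P6=2)
step 2: fire α:  (P0=3, P1=3, P2=2, P3=2, P4=4, P5=2, P6=2) → (P0=3, P1=3, P2=2, P3=4, P4=4, P5=2, P6=0)
step 3: fire γ:  (P0=3, P1=3, P2=2, P3=4, P4=4, P5=2, P6=0) → (P0=2, P1=3, P2=4, P3=4, P4=1, P5=2, P6=1)

YES — reachable via ⟨α, α, γ⟩ (3 firings)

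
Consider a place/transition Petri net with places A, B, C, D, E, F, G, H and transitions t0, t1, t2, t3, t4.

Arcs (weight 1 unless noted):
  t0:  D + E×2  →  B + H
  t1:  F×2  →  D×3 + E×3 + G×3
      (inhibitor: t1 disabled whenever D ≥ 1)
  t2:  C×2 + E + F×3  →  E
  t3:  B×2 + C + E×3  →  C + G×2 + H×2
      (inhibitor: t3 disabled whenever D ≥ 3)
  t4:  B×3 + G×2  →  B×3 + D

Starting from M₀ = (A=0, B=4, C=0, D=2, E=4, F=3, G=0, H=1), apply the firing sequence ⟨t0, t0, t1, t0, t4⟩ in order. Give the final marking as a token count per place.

(A=0, B=7, C=0, D=3, E=1, F=1, G=1, H=4)

step 1: fire t0:  (A=0, B=4, C=0, D=2, E=4, F=3, G=0, H=1) → (A=0, B=5, C=0, D=1, E=2, F=3, G=0, H=2)
step 2: fire t0:  (A=0, B=5, C=0, D=1, E=2, F=3, G=0, H=2) → (A=0, B=6, C=0, D=0, E=0, F=3, G=0, H=3)
step 3: fire t1:  (A=0, B=6, C=0, D=0, E=0, F=3, G=0, H=3) → (A=0, B=6, C=0, D=3, E=3, F=1, G=3, H=3)
step 4: fire t0:  (A=0, B=6, C=0, D=3, E=3, F=1, G=3, H=3) → (A=0, B=7, C=0, D=2, E=1, F=1, G=3, H=4)
step 5: fire t4:  (A=0, B=7, C=0, D=2, E=1, F=1, G=3, H=4) → (A=0, B=7, C=0, D=3, E=1, F=1, G=1, H=4)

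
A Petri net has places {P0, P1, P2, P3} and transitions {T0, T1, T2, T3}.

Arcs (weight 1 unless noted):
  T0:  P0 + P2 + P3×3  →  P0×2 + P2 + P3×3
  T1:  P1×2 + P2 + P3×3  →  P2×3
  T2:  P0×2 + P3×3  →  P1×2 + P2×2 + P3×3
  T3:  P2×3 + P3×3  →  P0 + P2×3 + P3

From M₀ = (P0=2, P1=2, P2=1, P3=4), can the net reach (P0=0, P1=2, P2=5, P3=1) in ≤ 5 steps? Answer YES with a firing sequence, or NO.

YES — reachable via ⟨T2, T1⟩ (2 firings)

step 1: fire T2:  (P0=2, P1=2, P2=1, P3=4) → (P0=0, P1=4, P2=3, P3=4)
step 2: fire T1:  (P0=0, P1=4, P2=3, P3=4) → (P0=0, P1=2, P2=5, P3=1)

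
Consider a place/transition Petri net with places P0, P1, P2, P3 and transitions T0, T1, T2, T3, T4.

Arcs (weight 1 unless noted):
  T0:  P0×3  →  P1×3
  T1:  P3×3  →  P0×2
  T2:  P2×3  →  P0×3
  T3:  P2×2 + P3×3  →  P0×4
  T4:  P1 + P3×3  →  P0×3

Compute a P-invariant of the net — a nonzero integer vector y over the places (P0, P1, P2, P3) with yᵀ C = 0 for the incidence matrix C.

Incidence matrix C (rows=places, cols=transitions):
       T0   T1   T2   T3   T4
   P0  -3    2    3    4    3
   P1   3    0    0    0   -1
   P2   0    0   -3   -2    0
   P3   0   -3    0   -3   -3

Candidate y = [3, 3, 3, 2]; check y·C column-wise:
  col T0: 3·-3 + 3·3 + 3·0 + 2·0 = 0
  col T1: 3·2 + 3·0 + 3·0 + 2·-3 = 0
  col T2: 3·3 + 3·0 + 3·-3 + 2·0 = 0
  col T3: 3·4 + 3·0 + 3·-2 + 2·-3 = 0
  col T4: 3·3 + 3·-1 + 3·0 + 2·-3 = 0

y = (P0:3, P1:3, P2:3, P3:2)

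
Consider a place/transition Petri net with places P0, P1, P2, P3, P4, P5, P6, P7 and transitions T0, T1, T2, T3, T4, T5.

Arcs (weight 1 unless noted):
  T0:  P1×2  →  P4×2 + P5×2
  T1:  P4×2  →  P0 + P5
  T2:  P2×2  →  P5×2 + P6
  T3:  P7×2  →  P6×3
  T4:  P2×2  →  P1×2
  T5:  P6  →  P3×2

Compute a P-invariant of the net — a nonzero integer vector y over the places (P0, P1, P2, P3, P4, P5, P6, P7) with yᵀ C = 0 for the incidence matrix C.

Incidence matrix C (rows=places, cols=transitions):
       T0   T1   T2   T3   T4   T5
   P0   0    1    0    0    0    0
   P1  -2    0    0    0    2    0
   P2   0    0   -2    0   -2    0
   P3   0    0    0    0    0    2
   P4   2   -2    0    0    0    0
   P5   2    1    2    0    0    0
   P6   0    0    1    3    0   -1
   P7   0    0    0   -2    0    0

Candidate y = [1, -1, -1, 0, 0, -1, 0, 0]; check y·C column-wise:
  col T0: 1·0 + -1·-2 + -1·0 + 0·2 + -1·2 = 0
  col T1: 1·1 + -1·0 + -1·0 + 0·-2 + -1·1 = 0
  col T2: 1·0 + -1·0 + -1·-2 + -1·2 + 0·1 = 0
  col T3: 1·0 + -1·0 + -1·0 + -1·0 + 0·3 + 0·-2 = 0
  col T4: 1·0 + -1·2 + -1·-2 + -1·0 = 0
  col T5: 1·0 + -1·0 + -1·0 + 0·2 + -1·0 + 0·-1 = 0

y = (P0:1, P1:-1, P2:-1, P3:0, P4:0, P5:-1, P6:0, P7:0)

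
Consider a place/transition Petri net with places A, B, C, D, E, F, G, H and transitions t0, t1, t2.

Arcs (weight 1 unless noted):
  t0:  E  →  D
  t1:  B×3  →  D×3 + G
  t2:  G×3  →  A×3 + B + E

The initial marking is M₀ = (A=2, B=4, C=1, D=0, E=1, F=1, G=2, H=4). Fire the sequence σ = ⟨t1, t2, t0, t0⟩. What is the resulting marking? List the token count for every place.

(A=5, B=2, C=1, D=5, E=0, F=1, G=0, H=4)

step 1: fire t1:  (A=2, B=4, C=1, D=0, E=1, F=1, G=2, H=4) → (A=2, B=1, C=1, D=3, E=1, F=1, G=3, H=4)
step 2: fire t2:  (A=2, B=1, C=1, D=3, E=1, F=1, G=3, H=4) → (A=5, B=2, C=1, D=3, E=2, F=1, G=0, H=4)
step 3: fire t0:  (A=5, B=2, C=1, D=3, E=2, F=1, G=0, H=4) → (A=5, B=2, C=1, D=4, E=1, F=1, G=0, H=4)
step 4: fire t0:  (A=5, B=2, C=1, D=4, E=1, F=1, G=0, H=4) → (A=5, B=2, C=1, D=5, E=0, F=1, G=0, H=4)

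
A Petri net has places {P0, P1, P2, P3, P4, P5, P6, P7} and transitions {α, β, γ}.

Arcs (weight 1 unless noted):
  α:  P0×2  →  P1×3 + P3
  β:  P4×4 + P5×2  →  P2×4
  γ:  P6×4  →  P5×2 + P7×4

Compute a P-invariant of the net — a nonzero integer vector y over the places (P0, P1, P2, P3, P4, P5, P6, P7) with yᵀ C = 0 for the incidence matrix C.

Incidence matrix C (rows=places, cols=transitions):
        α    β    γ
   P0  -2    0    0
   P1   3    0    0
   P2   0    4    0
   P3   1    0    0
   P4   0   -4    0
   P5   0   -2    2
   P6   0    0   -4
   P7   0    0    4

Candidate y = [3, 2, 0, 0, 0, 0, 0, 0]; check y·C column-wise:
  col α: 3·-2 + 2·3 + 0·1 = 0
  col β: 3·0 + 2·0 + 0·4 + 0·-4 + 0·-2 = 0
  col γ: 3·0 + 2·0 + 0·2 + 0·-4 + 0·4 = 0

y = (P0:3, P1:2, P2:0, P3:0, P4:0, P5:0, P6:0, P7:0)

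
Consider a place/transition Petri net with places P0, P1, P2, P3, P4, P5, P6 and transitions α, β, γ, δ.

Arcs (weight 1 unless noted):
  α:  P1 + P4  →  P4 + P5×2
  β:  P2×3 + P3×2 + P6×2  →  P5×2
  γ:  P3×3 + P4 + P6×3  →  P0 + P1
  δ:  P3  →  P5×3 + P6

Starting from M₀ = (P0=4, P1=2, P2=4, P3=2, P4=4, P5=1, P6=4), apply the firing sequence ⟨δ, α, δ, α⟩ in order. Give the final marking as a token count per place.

(P0=4, P1=0, P2=4, P3=0, P4=4, P5=11, P6=6)

step 1: fire δ:  (P0=4, P1=2, P2=4, P3=2, P4=4, P5=1, P6=4) → (P0=4, P1=2, P2=4, P3=1, P4=4, P5=4, P6=5)
step 2: fire α:  (P0=4, P1=2, P2=4, P3=1, P4=4, P5=4, P6=5) → (P0=4, P1=1, P2=4, P3=1, P4=4, P5=6, P6=5)
step 3: fire δ:  (P0=4, P1=1, P2=4, P3=1, P4=4, P5=6, P6=5) → (P0=4, P1=1, P2=4, P3=0, P4=4, P5=9, P6=6)
step 4: fire α:  (P0=4, P1=1, P2=4, P3=0, P4=4, P5=9, P6=6) → (P0=4, P1=0, P2=4, P3=0, P4=4, P5=11, P6=6)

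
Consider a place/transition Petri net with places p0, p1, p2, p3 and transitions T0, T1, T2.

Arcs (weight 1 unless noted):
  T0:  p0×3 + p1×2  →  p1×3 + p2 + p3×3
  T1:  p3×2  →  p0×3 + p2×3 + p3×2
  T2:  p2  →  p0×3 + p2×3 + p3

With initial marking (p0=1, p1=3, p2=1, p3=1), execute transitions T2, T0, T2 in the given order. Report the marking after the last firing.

(p0=4, p1=4, p2=6, p3=6)

step 1: fire T2:  (p0=1, p1=3, p2=1, p3=1) → (p0=4, p1=3, p2=3, p3=2)
step 2: fire T0:  (p0=4, p1=3, p2=3, p3=2) → (p0=1, p1=4, p2=4, p3=5)
step 3: fire T2:  (p0=1, p1=4, p2=4, p3=5) → (p0=4, p1=4, p2=6, p3=6)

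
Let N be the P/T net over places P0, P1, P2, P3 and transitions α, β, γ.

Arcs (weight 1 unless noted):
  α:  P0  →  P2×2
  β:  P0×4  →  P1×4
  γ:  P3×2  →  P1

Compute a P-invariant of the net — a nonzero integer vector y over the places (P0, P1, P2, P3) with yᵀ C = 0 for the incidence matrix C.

y = (P0:2, P1:2, P2:1, P3:1)

Incidence matrix C (rows=places, cols=transitions):
        α    β    γ
   P0  -1   -4    0
   P1   0    4    1
   P2   2    0    0
   P3   0    0   -2

Candidate y = [2, 2, 1, 1]; check y·C column-wise:
  col α: 2·-1 + 2·0 + 1·2 + 1·0 = 0
  col β: 2·-4 + 2·4 + 1·0 + 1·0 = 0
  col γ: 2·0 + 2·1 + 1·0 + 1·-2 = 0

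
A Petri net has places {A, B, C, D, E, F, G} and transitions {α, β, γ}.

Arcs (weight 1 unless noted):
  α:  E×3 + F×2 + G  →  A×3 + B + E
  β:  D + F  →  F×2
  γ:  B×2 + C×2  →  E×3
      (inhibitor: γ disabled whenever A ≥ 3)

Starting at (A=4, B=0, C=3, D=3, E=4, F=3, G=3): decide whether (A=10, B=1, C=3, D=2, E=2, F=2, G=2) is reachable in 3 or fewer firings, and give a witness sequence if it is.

depth 0: 1 marking
depth 1: 3 markings reached so far
depth 2: 5 markings reached so far
depth 3: 7 markings reached so far
target is not among the 7 markings reachable within 3 steps

NO — not reachable within 3 firings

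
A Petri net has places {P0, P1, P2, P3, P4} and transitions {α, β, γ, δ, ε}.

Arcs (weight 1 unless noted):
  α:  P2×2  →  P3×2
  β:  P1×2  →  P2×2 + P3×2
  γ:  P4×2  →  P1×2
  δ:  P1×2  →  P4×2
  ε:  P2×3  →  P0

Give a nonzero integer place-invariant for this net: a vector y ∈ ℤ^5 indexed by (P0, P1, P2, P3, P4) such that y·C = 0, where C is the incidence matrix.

Incidence matrix C (rows=places, cols=transitions):
        α    β    γ    δ    ε
   P0   0    0    0    0    1
   P1   0   -2    2   -2    0
   P2  -2    2    0    0   -3
   P3   2    2    0    0    0
   P4   0    0   -2    2    0

Candidate y = [3, 2, 1, 1, 2]; check y·C column-wise:
  col α: 3·0 + 2·0 + 1·-2 + 1·2 + 2·0 = 0
  col β: 3·0 + 2·-2 + 1·2 + 1·2 + 2·0 = 0
  col γ: 3·0 + 2·2 + 1·0 + 1·0 + 2·-2 = 0
  col δ: 3·0 + 2·-2 + 1·0 + 1·0 + 2·2 = 0
  col ε: 3·1 + 2·0 + 1·-3 + 1·0 + 2·0 = 0

y = (P0:3, P1:2, P2:1, P3:1, P4:2)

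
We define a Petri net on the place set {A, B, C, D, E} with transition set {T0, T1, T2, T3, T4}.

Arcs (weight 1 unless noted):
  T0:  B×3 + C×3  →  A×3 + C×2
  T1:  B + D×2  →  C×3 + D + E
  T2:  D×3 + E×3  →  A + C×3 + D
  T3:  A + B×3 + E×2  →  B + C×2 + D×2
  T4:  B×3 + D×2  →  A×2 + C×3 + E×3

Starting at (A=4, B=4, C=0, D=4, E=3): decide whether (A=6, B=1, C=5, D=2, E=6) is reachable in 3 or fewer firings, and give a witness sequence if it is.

NO — not reachable within 3 firings

depth 0: 1 marking
depth 1: 5 markings reached so far
depth 2: 12 markings reached so far
depth 3: 15 markings reached so far
target is not among the 15 markings reachable within 3 steps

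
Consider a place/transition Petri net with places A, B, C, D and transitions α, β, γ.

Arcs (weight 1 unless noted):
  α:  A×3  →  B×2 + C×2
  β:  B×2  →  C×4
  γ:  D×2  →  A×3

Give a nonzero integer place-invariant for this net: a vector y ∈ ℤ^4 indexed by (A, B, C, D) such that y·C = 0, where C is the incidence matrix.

y = (A:2, B:2, C:1, D:3)

Incidence matrix C (rows=places, cols=transitions):
        α    β    γ
    A  -3    0    3
    B   2   -2    0
    C   2    4    0
    D   0    0   -2

Candidate y = [2, 2, 1, 3]; check y·C column-wise:
  col α: 2·-3 + 2·2 + 1·2 + 3·0 = 0
  col β: 2·0 + 2·-2 + 1·4 + 3·0 = 0
  col γ: 2·3 + 2·0 + 1·0 + 3·-2 = 0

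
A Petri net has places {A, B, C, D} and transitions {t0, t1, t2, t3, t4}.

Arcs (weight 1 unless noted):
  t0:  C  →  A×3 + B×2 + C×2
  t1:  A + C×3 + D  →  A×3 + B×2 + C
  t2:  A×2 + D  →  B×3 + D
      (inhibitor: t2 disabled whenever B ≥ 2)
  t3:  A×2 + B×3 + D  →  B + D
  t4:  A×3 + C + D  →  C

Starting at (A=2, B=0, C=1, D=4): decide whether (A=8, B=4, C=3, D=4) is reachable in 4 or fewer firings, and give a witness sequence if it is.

YES — reachable via ⟨t0, t0⟩ (2 firings)

step 1: fire t0:  (A=2, B=0, C=1, D=4) → (A=5, B=2, C=2, D=4)
step 2: fire t0:  (A=5, B=2, C=2, D=4) → (A=8, B=4, C=3, D=4)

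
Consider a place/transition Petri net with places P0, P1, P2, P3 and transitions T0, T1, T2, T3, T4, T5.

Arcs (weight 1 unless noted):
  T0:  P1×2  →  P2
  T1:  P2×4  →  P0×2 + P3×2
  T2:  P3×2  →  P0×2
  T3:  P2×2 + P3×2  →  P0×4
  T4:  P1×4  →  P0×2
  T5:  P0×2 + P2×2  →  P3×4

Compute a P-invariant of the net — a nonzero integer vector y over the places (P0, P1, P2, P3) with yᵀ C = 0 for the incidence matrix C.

y = (P0:2, P1:1, P2:2, P3:2)

Incidence matrix C (rows=places, cols=transitions):
       T0   T1   T2   T3   T4   T5
   P0   0    2    2    4    2   -2
   P1  -2    0    0    0   -4    0
   P2   1   -4    0   -2    0   -2
   P3   0    2   -2   -2    0    4

Candidate y = [2, 1, 2, 2]; check y·C column-wise:
  col T0: 2·0 + 1·-2 + 2·1 + 2·0 = 0
  col T1: 2·2 + 1·0 + 2·-4 + 2·2 = 0
  col T2: 2·2 + 1·0 + 2·0 + 2·-2 = 0
  col T3: 2·4 + 1·0 + 2·-2 + 2·-2 = 0
  col T4: 2·2 + 1·-4 + 2·0 + 2·0 = 0
  col T5: 2·-2 + 1·0 + 2·-2 + 2·4 = 0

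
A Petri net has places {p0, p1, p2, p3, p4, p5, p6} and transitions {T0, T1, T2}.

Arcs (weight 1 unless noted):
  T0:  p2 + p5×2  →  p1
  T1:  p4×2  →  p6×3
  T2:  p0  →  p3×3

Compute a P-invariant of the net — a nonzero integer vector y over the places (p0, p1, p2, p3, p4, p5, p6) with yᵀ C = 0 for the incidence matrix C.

Incidence matrix C (rows=places, cols=transitions):
       T0   T1   T2
   p0   0    0   -1
   p1   1    0    0
   p2  -1    0    0
   p3   0    0    3
   p4   0   -2    0
   p5  -2    0    0
   p6   0    3    0

Candidate y = [0, 1, 1, 0, 0, 0, 0]; check y·C column-wise:
  col T0: 1·1 + 1·-1 + 0·-2 = 0
  col T1: 1·0 + 1·0 + 0·-2 + 0·3 = 0
  col T2: 0·-1 + 1·0 + 1·0 + 0·3 = 0

y = (p0:0, p1:1, p2:1, p3:0, p4:0, p5:0, p6:0)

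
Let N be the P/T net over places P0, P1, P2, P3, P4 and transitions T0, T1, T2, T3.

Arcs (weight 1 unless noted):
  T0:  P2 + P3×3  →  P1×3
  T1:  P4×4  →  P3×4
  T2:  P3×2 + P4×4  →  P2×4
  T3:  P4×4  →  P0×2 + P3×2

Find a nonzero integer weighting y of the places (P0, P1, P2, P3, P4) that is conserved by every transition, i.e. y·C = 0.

y = (P0:2, P1:3, P2:3, P3:2, P4:2)

Incidence matrix C (rows=places, cols=transitions):
       T0   T1   T2   T3
   P0   0    0    0    2
   P1   3    0    0    0
   P2  -1    0    4    0
   P3  -3    4   -2    2
   P4   0   -4   -4   -4

Candidate y = [2, 3, 3, 2, 2]; check y·C column-wise:
  col T0: 2·0 + 3·3 + 3·-1 + 2·-3 + 2·0 = 0
  col T1: 2·0 + 3·0 + 3·0 + 2·4 + 2·-4 = 0
  col T2: 2·0 + 3·0 + 3·4 + 2·-2 + 2·-4 = 0
  col T3: 2·2 + 3·0 + 3·0 + 2·2 + 2·-4 = 0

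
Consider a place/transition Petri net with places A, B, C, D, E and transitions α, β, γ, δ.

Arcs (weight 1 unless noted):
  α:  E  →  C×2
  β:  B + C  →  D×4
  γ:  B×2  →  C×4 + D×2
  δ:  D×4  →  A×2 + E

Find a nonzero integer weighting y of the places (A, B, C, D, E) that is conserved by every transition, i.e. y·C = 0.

y = (A:1, B:3, C:1, D:1, E:2)

Incidence matrix C (rows=places, cols=transitions):
        α    β    γ    δ
    A   0    0    0    2
    B   0   -1   -2    0
    C   2   -1    4    0
    D   0    4    2   -4
    E  -1    0    0    1

Candidate y = [1, 3, 1, 1, 2]; check y·C column-wise:
  col α: 1·0 + 3·0 + 1·2 + 1·0 + 2·-1 = 0
  col β: 1·0 + 3·-1 + 1·-1 + 1·4 + 2·0 = 0
  col γ: 1·0 + 3·-2 + 1·4 + 1·2 + 2·0 = 0
  col δ: 1·2 + 3·0 + 1·0 + 1·-4 + 2·1 = 0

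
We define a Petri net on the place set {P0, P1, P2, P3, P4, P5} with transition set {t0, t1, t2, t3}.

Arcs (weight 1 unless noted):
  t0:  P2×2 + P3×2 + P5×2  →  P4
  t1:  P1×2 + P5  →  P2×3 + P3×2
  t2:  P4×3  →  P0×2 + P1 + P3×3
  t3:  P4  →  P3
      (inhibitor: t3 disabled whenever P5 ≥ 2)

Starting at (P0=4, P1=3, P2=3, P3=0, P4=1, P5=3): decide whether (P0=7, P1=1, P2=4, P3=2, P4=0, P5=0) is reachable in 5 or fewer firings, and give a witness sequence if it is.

depth 0: 1 marking
depth 1: 2 markings reached so far
depth 2: 3 markings reached so far
depth 3: 4 markings reached so far
depth 4: 5 markings reached so far
depth 5: 5 markings reached so far
(frontier empty at depth 5; search complete)
target is not among the 5 markings reachable within 5 steps

NO — not reachable within 5 firings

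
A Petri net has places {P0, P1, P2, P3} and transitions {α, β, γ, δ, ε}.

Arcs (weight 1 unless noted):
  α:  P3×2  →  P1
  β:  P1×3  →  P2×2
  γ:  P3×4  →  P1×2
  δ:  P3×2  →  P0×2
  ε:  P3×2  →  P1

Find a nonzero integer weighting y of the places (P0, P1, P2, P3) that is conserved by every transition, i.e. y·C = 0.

Incidence matrix C (rows=places, cols=transitions):
        α    β    γ    δ    ε
   P0   0    0    0    2    0
   P1   1   -3    2    0    1
   P2   0    2    0    0    0
   P3  -2    0   -4   -2   -2

Candidate y = [1, 2, 3, 1]; check y·C column-wise:
  col α: 1·0 + 2·1 + 3·0 + 1·-2 = 0
  col β: 1·0 + 2·-3 + 3·2 + 1·0 = 0
  col γ: 1·0 + 2·2 + 3·0 + 1·-4 = 0
  col δ: 1·2 + 2·0 + 3·0 + 1·-2 = 0
  col ε: 1·0 + 2·1 + 3·0 + 1·-2 = 0

y = (P0:1, P1:2, P2:3, P3:1)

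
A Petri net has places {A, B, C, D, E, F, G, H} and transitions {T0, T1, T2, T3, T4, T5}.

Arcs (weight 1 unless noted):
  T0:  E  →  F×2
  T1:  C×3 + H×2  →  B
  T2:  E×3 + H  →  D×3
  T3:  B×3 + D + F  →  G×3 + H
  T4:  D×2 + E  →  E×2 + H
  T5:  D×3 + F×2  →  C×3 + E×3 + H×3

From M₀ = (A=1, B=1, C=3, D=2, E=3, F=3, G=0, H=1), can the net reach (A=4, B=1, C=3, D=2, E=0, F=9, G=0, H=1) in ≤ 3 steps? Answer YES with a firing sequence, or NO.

depth 0: 1 marking
depth 1: 4 markings reached so far
depth 2: 9 markings reached so far
depth 3: 18 markings reached so far
target is not among the 18 markings reachable within 3 steps

NO — not reachable within 3 firings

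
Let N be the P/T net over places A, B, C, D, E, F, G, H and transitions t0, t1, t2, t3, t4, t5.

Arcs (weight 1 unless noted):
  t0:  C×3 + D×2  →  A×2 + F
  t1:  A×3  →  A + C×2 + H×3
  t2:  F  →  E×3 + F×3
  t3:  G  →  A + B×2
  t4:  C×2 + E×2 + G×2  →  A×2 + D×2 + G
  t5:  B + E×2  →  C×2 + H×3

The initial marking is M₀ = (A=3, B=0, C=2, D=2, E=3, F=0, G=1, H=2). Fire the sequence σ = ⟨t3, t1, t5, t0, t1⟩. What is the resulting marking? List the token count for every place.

(A=2, B=1, C=5, D=0, E=1, F=1, G=0, H=11)

step 1: fire t3:  (A=3, B=0, C=2, D=2, E=3, F=0, G=1, H=2) → (A=4, B=2, C=2, D=2, E=3, F=0, G=0, H=2)
step 2: fire t1:  (A=4, B=2, C=2, D=2, E=3, F=0, G=0, H=2) → (A=2, B=2, C=4, D=2, E=3, F=0, G=0, H=5)
step 3: fire t5:  (A=2, B=2, C=4, D=2, E=3, F=0, G=0, H=5) → (A=2, B=1, C=6, D=2, E=1, F=0, G=0, H=8)
step 4: fire t0:  (A=2, B=1, C=6, D=2, E=1, F=0, G=0, H=8) → (A=4, B=1, C=3, D=0, E=1, F=1, G=0, H=8)
step 5: fire t1:  (A=4, B=1, C=3, D=0, E=1, F=1, G=0, H=8) → (A=2, B=1, C=5, D=0, E=1, F=1, G=0, H=11)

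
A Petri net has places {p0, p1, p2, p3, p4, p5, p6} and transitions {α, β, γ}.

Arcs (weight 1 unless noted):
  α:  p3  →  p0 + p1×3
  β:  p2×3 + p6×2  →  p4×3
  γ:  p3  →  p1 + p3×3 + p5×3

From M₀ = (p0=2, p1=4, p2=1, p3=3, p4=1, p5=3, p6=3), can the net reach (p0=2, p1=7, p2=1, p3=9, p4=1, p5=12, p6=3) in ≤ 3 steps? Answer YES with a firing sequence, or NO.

YES — reachable via ⟨γ, γ, γ⟩ (3 firings)

step 1: fire γ:  (p0=2, p1=4, p2=1, p3=3, p4=1, p5=3, p6=3) → (p0=2, p1=5, p2=1, p3=5, p4=1, p5=6, p6=3)
step 2: fire γ:  (p0=2, p1=5, p2=1, p3=5, p4=1, p5=6, p6=3) → (p0=2, p1=6, p2=1, p3=7, p4=1, p5=9, p6=3)
step 3: fire γ:  (p0=2, p1=6, p2=1, p3=7, p4=1, p5=9, p6=3) → (p0=2, p1=7, p2=1, p3=9, p4=1, p5=12, p6=3)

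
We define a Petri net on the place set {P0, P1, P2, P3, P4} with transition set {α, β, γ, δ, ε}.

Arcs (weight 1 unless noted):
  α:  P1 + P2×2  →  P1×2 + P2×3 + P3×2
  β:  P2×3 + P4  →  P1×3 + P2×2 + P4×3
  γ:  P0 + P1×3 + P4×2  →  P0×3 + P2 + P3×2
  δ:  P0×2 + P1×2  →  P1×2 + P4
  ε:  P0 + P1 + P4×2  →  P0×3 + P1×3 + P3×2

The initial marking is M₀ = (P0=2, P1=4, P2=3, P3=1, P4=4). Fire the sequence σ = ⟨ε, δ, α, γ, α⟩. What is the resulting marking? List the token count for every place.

step 1: fire ε:  (P0=2, P1=4, P2=3, P3=1, P4=4) → (P0=4, P1=6, P2=3, P3=3, P4=2)
step 2: fire δ:  (P0=4, P1=6, P2=3, P3=3, P4=2) → (P0=2, P1=6, P2=3, P3=3, P4=3)
step 3: fire α:  (P0=2, P1=6, P2=3, P3=3, P4=3) → (P0=2, P1=7, P2=4, P3=5, P4=3)
step 4: fire γ:  (P0=2, P1=7, P2=4, P3=5, P4=3) → (P0=4, P1=4, P2=5, P3=7, P4=1)
step 5: fire α:  (P0=4, P1=4, P2=5, P3=7, P4=1) → (P0=4, P1=5, P2=6, P3=9, P4=1)

(P0=4, P1=5, P2=6, P3=9, P4=1)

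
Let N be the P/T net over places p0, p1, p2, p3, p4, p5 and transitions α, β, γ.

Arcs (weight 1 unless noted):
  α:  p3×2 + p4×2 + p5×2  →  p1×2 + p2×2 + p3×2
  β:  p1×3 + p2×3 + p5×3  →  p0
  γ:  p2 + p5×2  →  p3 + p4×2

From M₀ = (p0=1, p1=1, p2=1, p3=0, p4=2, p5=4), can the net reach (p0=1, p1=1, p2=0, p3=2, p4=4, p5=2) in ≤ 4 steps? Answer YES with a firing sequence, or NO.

depth 0: 1 marking
depth 1: 2 markings reached so far
depth 2: 2 markings reached so far
(frontier empty at depth 2; search complete)
target is not among the 2 markings reachable within 4 steps

NO — not reachable within 4 firings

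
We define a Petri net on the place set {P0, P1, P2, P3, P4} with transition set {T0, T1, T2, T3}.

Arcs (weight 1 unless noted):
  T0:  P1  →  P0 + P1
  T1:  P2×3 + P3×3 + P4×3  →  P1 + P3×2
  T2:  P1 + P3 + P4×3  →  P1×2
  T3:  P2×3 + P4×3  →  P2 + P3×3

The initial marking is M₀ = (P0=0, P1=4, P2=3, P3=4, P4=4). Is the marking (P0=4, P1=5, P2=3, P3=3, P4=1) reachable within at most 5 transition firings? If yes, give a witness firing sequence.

YES — reachable via ⟨T0, T0, T0, T0, T2⟩ (5 firings)

step 1: fire T0:  (P0=0, P1=4, P2=3, P3=4, P4=4) → (P0=1, P1=4, P2=3, P3=4, P4=4)
step 2: fire T0:  (P0=1, P1=4, P2=3, P3=4, P4=4) → (P0=2, P1=4, P2=3, P3=4, P4=4)
step 3: fire T0:  (P0=2, P1=4, P2=3, P3=4, P4=4) → (P0=3, P1=4, P2=3, P3=4, P4=4)
step 4: fire T0:  (P0=3, P1=4, P2=3, P3=4, P4=4) → (P0=4, P1=4, P2=3, P3=4, P4=4)
step 5: fire T2:  (P0=4, P1=4, P2=3, P3=4, P4=4) → (P0=4, P1=5, P2=3, P3=3, P4=1)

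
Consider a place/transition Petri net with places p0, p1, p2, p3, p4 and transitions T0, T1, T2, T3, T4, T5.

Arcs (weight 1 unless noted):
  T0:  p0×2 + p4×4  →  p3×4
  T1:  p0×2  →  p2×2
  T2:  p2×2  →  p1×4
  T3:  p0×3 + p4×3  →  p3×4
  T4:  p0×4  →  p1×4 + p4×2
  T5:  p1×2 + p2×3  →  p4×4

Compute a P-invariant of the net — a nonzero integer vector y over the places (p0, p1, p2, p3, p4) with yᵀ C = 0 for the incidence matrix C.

y = (p0:2, p1:1, p2:2, p3:3, p4:2)

Incidence matrix C (rows=places, cols=transitions):
       T0   T1   T2   T3   T4   T5
   p0  -2   -2    0   -3   -4    0
   p1   0    0    4    0    4   -2
   p2   0    2   -2    0    0   -3
   p3   4    0    0    4    0    0
   p4  -4    0    0   -3    2    4

Candidate y = [2, 1, 2, 3, 2]; check y·C column-wise:
  col T0: 2·-2 + 1·0 + 2·0 + 3·4 + 2·-4 = 0
  col T1: 2·-2 + 1·0 + 2·2 + 3·0 + 2·0 = 0
  col T2: 2·0 + 1·4 + 2·-2 + 3·0 + 2·0 = 0
  col T3: 2·-3 + 1·0 + 2·0 + 3·4 + 2·-3 = 0
  col T4: 2·-4 + 1·4 + 2·0 + 3·0 + 2·2 = 0
  col T5: 2·0 + 1·-2 + 2·-3 + 3·0 + 2·4 = 0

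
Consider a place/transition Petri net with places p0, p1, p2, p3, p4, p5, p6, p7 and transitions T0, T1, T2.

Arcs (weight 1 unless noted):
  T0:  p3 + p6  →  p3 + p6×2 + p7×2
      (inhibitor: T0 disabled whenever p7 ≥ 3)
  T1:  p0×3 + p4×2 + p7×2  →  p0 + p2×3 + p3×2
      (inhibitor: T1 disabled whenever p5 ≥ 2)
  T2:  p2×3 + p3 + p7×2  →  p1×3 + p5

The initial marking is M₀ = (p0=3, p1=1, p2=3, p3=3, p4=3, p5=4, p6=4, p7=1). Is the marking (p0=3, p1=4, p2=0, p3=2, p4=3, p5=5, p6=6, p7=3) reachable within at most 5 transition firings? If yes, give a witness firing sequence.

YES — reachable via ⟨T0, T2, T0⟩ (3 firings)

step 1: fire T0:  (p0=3, p1=1, p2=3, p3=3, p4=3, p5=4, p6=4, p7=1) → (p0=3, p1=1, p2=3, p3=3, p4=3, p5=4, p6=5, p7=3)
step 2: fire T2:  (p0=3, p1=1, p2=3, p3=3, p4=3, p5=4, p6=5, p7=3) → (p0=3, p1=4, p2=0, p3=2, p4=3, p5=5, p6=5, p7=1)
step 3: fire T0:  (p0=3, p1=4, p2=0, p3=2, p4=3, p5=5, p6=5, p7=1) → (p0=3, p1=4, p2=0, p3=2, p4=3, p5=5, p6=6, p7=3)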